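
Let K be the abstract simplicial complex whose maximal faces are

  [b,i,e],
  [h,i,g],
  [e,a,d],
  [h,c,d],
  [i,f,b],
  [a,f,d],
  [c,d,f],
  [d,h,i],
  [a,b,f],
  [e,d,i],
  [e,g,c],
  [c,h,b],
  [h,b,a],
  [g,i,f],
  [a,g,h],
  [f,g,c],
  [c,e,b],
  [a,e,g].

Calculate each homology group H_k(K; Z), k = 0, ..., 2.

Order the vertices as a < b < c < d < e < f < g < h < i. Listing each simplex with vertices in this order, K has dimension 2 with simplices:

  0-simplices (9): a, b, c, d, e, f, g, h, i
  1-simplices (27): ab, ad, ae, af, ag, ah, bc, be, bf, bh, bi, cd, ce, cf, cg, ch, de, df, dh, di, eg, ei, fg, fi, gh, gi, hi
  2-simplices (18): abf, abh, ade, adf, aeg, agh, bce, bch, bei, bfi, cdf, cdh, ceg, cfg, dei, dhi, fgi, ghi

so the chain groups are C_0 ≅ Z^9, C_1 ≅ Z^27, C_2 ≅ Z^18.

The boundary map ∂_1: C_1 → C_0 maps an edge to its endpoints' difference, ∂[p,q] = q − p. For instance
  ∂fg = g − f.
The 9×27 boundary matrix has rank 8 and Smith normal form diag(1,1,1,1,1,1,1,1).

∂_2: C_2 → C_1 acts by ∂[p,q,r] = [q,r] − [p,r] + [p,q]. For instance
  ∂bei = ei − bi + be,
  ∂abh = bh − ah + ab.
This gives a 27×18 integer matrix of rank 17; reducing to Smith normal form yields diagonal entries (1,1,1,1,1,1,1,1,1,1,1,1,1,1,1,1,1).

Reading off H_k = ker ∂_k / im ∂_{k+1}:

  H_0: rank C_0 − rank ∂_1 = 9 − 8 = 1, and the invariant factors of ∂_1 are all 1, so H_0 ≅ Z.
  H_1: rank ker ∂_1 − rank ∂_2 = (27 − 8) − 17 = 2, and the invariant factors of ∂_2 are all 1, so H_1 ≅ Z^2.
  H_2: rank ker ∂_2 − rank ∂_3 = (18 − 17) − 0 = 1, and there is no ∂_3, so H_2 ≅ Z.

H_0 = Z,  H_1 = Z^2,  H_2 = Z.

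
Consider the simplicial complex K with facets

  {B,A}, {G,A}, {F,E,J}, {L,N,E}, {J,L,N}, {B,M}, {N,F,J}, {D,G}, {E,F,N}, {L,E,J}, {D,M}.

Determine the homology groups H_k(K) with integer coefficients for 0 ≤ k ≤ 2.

Order the vertices as A < B < D < E < F < G < J < L < M < N. Listing each simplex with vertices in this order, K has dimension 2 with simplices:

  0-simplices (10): A, B, D, E, F, G, J, L, M, N
  1-simplices (14): AB, AG, BM, DG, DM, EF, EJ, EL, EN, FJ, FN, JL, JN, LN
  2-simplices (6): EFJ, EFN, EJL, ELN, FJN, JLN

Hence C_0 ≅ Z^10, C_1 ≅ Z^14, C_2 ≅ Z^6.

The boundary map ∂_1: C_1 → C_0 sends each edge [p,q] (with p < q) to q − p.
The 10×14 boundary matrix has rank 8 and Smith normal form diag(1,1,1,1,1,1,1,1).

Boundary ∂_2: C_2 → C_1 acts by ∂[p,q,r] = [q,r] − [p,r] + [p,q]. For instance
  ∂EFN = FN − EN + EF,
  ∂JLN = LN − JN + JL.
The 14×6 boundary matrix has rank 5 and Smith normal form diag(1,1,1,1,1).

Now H_k = ker ∂_k / im ∂_{k+1}, so:

  H_0: rank C_0 − rank ∂_1 = 10 − 8 = 2, and the invariant factors of ∂_1 are all 1, so H_0 = Z^2.
  H_1: rank ker ∂_1 − rank ∂_2 = (14 − 8) − 5 = 1, and the invariant factors of ∂_2 are all 1, so H_1 = Z.
  H_2: rank ker ∂_2 − rank ∂_3 = (6 − 5) − 0 = 1, and there is no ∂_3, so H_2 = Z.

H_0 = Z^2,  H_1 = Z,  H_2 = Z.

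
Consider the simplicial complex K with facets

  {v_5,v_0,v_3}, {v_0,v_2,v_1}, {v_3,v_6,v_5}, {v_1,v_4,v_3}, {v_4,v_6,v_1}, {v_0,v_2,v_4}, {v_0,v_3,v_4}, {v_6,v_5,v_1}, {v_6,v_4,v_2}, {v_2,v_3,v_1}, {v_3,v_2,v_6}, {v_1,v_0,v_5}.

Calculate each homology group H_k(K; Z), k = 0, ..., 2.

H_0 = Z,  H_1 = Z/2,  H_2 = 0.

K has 7 vertices, 18 edges, 12 triangles.
rank ∂_0 = 0, rank ∂_1 = 6 ⇒ b_0 = 7 − 0 − 6 = 1; all invariant factors of ∂_1 are 1 so no torsion. So H_0 ≅ Z.
rank ∂_1 = 6, rank ∂_2 = 12 ⇒ b_1 = 18 − 6 − 12 = 0; ∂_2 has invariant factor(s) [2] giving torsion. So H_1 ≅ Z/2.
rank ∂_2 = 12, rank ∂_3 = 0 ⇒ b_2 = 12 − 12 − 0 = 0. So H_2 ≅ 0.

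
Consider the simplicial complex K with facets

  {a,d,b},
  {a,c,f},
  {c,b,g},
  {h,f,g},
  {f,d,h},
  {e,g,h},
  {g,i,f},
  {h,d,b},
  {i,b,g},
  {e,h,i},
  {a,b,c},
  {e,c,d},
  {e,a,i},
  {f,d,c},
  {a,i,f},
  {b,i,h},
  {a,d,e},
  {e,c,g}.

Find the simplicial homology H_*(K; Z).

Order the vertices as a < b < c < d < e < f < g < h < i. Listing each simplex with vertices in this order, K has dimension 2 with simplices:

  0-simplices (9): a, b, c, d, e, f, g, h, i
  1-simplices (27): ab, ac, ad, ae, af, ai, bc, bd, bg, bh, bi, cd, ce, cf, cg, de, df, dh, eg, eh, ei, fg, fh, fi, gh, gi, hi
  2-simplices (18): abc, abd, acf, ade, aei, afi, bcg, bdh, bgi, bhi, cde, cdf, ceg, dfh, egh, ehi, fgh, fgi

Hence C_0 ≅ Z^9, C_1 ≅ Z^27, C_2 ≅ Z^18.

Boundary ∂_1: C_1 → C_0 is given by ∂[p,q] = [q] − [p]. For instance
  ∂fg = g − f.
The resulting 9×27 matrix has rank 8, and its Smith normal form has invariant factors (1,1,1,1,1,1,1,1).

∂_2: C_2 → C_1 maps a triangle to the signed sum of its edges. For instance
  ∂dfh = fh − dh + df,
  ∂abc = bc − ac + ab.
The 27×18 boundary matrix has rank 18 and Smith normal form diag(1,1,1,1,1,1,1,1,1,1,1,1,1,1,1,1,1,2).

From H_k ≅ ker(∂_k) / im(∂_{k+1}) we obtain:

  H_0: rank C_0 − rank ∂_1 = 9 − 8 = 1, and the invariant factors of ∂_1 are all 1, so H_0 = Z.
  H_1: rank ker ∂_1 − rank ∂_2 = (27 − 8) − 18 = 1, and ∂_2 has invariant factor 2 > 1, so H_1 = Z ⊕ Z_2.
  H_2: rank ker ∂_2 − rank ∂_3 = (18 − 18) − 0 = 0, and there is no ∂_3, so H_2 = 0.

H_0 ≅ Z,  H_1 ≅ Z ⊕ Z_2,  H_2 = 0.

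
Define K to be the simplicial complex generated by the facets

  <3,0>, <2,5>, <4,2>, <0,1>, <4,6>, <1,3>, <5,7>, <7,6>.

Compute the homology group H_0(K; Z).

H_0 = Z^2.

Order the vertices as 0 < 1 < 2 < 3 < 4 < 5 < 6 < 7. Listing each simplex with vertices in this order, K has dimension 1 with simplices:

  0-simplices (8): [0], [1], [2], [3], [4], [5], [6], [7]
  1-simplices (8): [0,1], [0,3], [1,3], [2,4], [2,5], [4,6], [5,7], [6,7]

so the chain groups are C_0 ≅ Z^8, C_1 ≅ Z^8.

The boundary map ∂_1: C_1 → C_0 maps an edge to its endpoints' difference, ∂[p,q] = q − p. For instance
  ∂[2,5] = [5] − [2].
The 8×8 boundary matrix has rank 6 and Smith normal form diag(1,1,1,1,1,1).

From H_k ≅ ker(∂_k) / im(∂_{k+1}) we obtain:

  H_0: rank C_0 − rank ∂_1 = 8 − 6 = 2, and the invariant factors of ∂_1 are all 1, so H_0 ≅ Z^2.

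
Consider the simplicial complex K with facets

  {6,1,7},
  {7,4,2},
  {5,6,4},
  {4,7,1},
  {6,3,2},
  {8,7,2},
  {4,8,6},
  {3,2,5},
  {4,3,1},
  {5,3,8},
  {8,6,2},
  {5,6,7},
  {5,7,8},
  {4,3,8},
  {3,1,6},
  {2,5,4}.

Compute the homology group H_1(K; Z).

H_1 = Z^2.

Take the total order 1 < 2 < 3 < 4 < 5 < 6 < 7 < 8 on the vertex set. Then K (dimension 2) consists of the simplices:

  0-simplices (8): [1], [2], [3], [4], [5], [6], [7], [8]
  1-simplices (24): (24 of them)
  2-simplices (16): [1,3,4], [1,3,6], [1,4,7], [1,6,7], [2,3,5], [2,3,6], [2,4,5], [2,4,7], [2,6,8], [2,7,8], [3,4,8], [3,5,8], [4,5,6], [4,6,8], [5,6,7], [5,7,8]

Hence C_0 ≅ Z^8, C_1 ≅ Z^24, C_2 ≅ Z^16.

The boundary map ∂_1: C_1 → C_0 is given by ∂[p,q] = [q] − [p]. For instance
  ∂[4,5] = [5] − [4].
The resulting 8×24 matrix has rank 7, and its Smith normal form has invariant factors (1,1,1,1,1,1,1).

∂_2: C_2 → C_1 maps a triangle to the signed sum of its edges. For instance
  ∂[5,6,7] = [6,7] − [5,7] + [5,6],
  ∂[4,5,6] = [5,6] − [4,6] + [4,5].
This gives a 24×16 integer matrix of rank 15; reducing to Smith normal form yields diagonal entries (1,1,1,1,1,1,1,1,1,1,1,1,1,1,1).

Reading off H_k = ker ∂_k / im ∂_{k+1}:

  H_1: rank ker ∂_1 − rank ∂_2 = (24 − 7) − 15 = 2, and the invariant factors of ∂_2 are all 1, so H_1 ≅ Z^2.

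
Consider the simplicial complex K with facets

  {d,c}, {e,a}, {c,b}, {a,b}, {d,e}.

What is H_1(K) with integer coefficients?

H_1 ≅ Z.

K has 5 vertices, 5 edges.
rank ∂_1 = 4, rank ∂_2 = 0 ⇒ b_1 = 5 − 4 − 0 = 1. So H_1 ≅ Z.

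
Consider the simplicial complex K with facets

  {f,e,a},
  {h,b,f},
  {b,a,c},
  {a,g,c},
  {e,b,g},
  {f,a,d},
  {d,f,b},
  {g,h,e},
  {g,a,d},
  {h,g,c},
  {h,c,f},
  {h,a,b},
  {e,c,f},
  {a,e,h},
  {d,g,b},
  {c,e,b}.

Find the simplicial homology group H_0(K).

Take the total order a < b < c < d < e < f < g < h on the vertex set. Then K (dimension 2) consists of the simplices:

  0-simplices (8): a, b, c, d, e, f, g, h
  1-simplices (24): ab, ac, ad, ae, af, ag, ah, bc, bd, be, bf, bg, bh, ce, cf, cg, ch, df, dg, ef, eg, eh, fh, gh
  2-simplices (16): abc, abh, acg, adf, adg, aef, aeh, bce, bdf, bdg, beg, bfh, cef, cfh, cgh, egh

Hence C_0 ≅ Z^8, C_1 ≅ Z^24, C_2 ≅ Z^16.

The boundary map ∂_1: C_1 → C_0 is given by ∂[p,q] = [q] − [p]. For instance
  ∂bg = g − b.
This gives a 8×24 integer matrix of rank 7; reducing to Smith normal form yields diagonal entries (1,1,1,1,1,1,1).

The boundary map ∂_2: C_2 → C_1 sends each 2-simplex [p,q,r] to [q,r] − [p,r] + [p,q]. For instance
  ∂aeh = eh − ah + ae,
  ∂acg = cg − ag + ac.
The 24×16 boundary matrix has rank 15 and Smith normal form diag(1,1,1,1,1,1,1,1,1,1,1,1,1,1,1).

Now H_k = ker ∂_k / im ∂_{k+1}, so:

  H_0: rank C_0 − rank ∂_1 = 8 − 7 = 1, and the invariant factors of ∂_1 are all 1, so H_0 = Z.

H_0 ≅ Z.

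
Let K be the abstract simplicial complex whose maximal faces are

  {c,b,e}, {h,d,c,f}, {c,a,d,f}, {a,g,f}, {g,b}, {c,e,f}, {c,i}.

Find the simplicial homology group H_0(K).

H_0 = Z.

Take the total order a < b < c < d < e < f < g < h < i on the vertex set. Then K (dimension 3) consists of the simplices:

  0-simplices (9): a, b, c, d, e, f, g, h, i
  1-simplices (17): ac, ad, af, ag, bc, be, bg, cd, ce, cf, ch, ci, df, dh, ef, fg, fh
  2-simplices (10): acd, acf, adf, afg, bce, cdf, cdh, cef, cfh, dfh
  3-simplices (2): acdf, cdfh

Hence C_0 ≅ Z^9, C_1 ≅ Z^17, C_2 ≅ Z^10, C_3 ≅ Z^2.

Boundary ∂_1: C_1 → C_0 is given by ∂[p,q] = [q] − [p]. For instance
  ∂ch = h − c.
As a 9×17 matrix over Z this has rank 8, with invariant factors (1,1,1,1,1,1,1,1).

The boundary map ∂_2: C_2 → C_1 sends each 2-simplex [p,q,r] to [q,r] − [p,r] + [p,q]. For instance
  ∂cdh = dh − ch + cd,
  ∂bce = ce − be + bc.
As a 17×10 matrix over Z this has rank 8, with invariant factors (1,1,1,1,1,1,1,1).

Boundary ∂_3: C_3 → C_2 sends each 3-simplex σ to the alternating sum Σ_i (−1)^i (σ with its i-th vertex removed). For instance
  ∂acdf = cdf − adf + acf − acd,
  ∂cdfh = dfh − cfh + cdh − cdf.
The resulting 10×2 matrix has rank 2, and its Smith normal form has invariant factors (1,1).

Computing H_k = (kernel of ∂_k) / (image of ∂_{k+1}):

  H_0: rank C_0 − rank ∂_1 = 9 − 8 = 1, and the invariant factors of ∂_1 are all 1, so H_0 = Z.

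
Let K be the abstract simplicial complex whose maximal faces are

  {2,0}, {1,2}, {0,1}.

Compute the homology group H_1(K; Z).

Order the vertices as 0 < 1 < 2. Listing each simplex with vertices in this order, K has dimension 1 with simplices:

  0-simplices (3): [0], [1], [2]
  1-simplices (3): [0,1], [0,2], [1,2]

Hence C_0 ≅ Z^3, C_1 ≅ Z^3.

∂_1: C_1 → C_0 is given by ∂[p,q] = [q] − [p]. For instance
  ∂[0,1] = [1] − [0].
The resulting 3×3 matrix has rank 2, and its Smith normal form has invariant factors (1,1).

Reading off H_k = ker ∂_k / im ∂_{k+1}:

  H_1: rank ker ∂_1 − rank ∂_2 = (3 − 2) − 0 = 1, and there is no ∂_2, so H_1 = Z.

(K is a triangulation of the circle S^1.)

H_1 ≅ Z.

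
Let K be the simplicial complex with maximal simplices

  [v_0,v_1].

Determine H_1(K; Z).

Fix the vertex order v_0 < v_1 and write every simplex with vertices in increasing order. Then dim K = 1 and the simplices of K are:

  0-simplices (2): [v_0], [v_1]
  1-simplices (1): [v_0,v_1]

giving chain groups C_0 ≅ Z^2, C_1 ≅ Z^1.

Boundary ∂_1: C_1 → C_0 sends each edge [p,q] (with p < q) to q − p. For instance
  ∂[v_0,v_1] = [v_1] − [v_0].
As a 2×1 matrix over Z this has rank 1, with invariant factors (1).

From H_k ≅ ker(∂_k) / im(∂_{k+1}) we obtain:

  H_1: rank ker ∂_1 − rank ∂_2 = (1 − 1) − 0 = 0, and there is no ∂_2, so H_1 ≅ 0.

H_1 ≅ 0.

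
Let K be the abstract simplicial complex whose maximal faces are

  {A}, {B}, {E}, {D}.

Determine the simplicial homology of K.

K has 4 vertices.
rank ∂_0 = 0, rank ∂_1 = 0 ⇒ b_0 = 4 − 0 − 0 = 4. So H_0 ≅ Z^4.

H_0 ≅ Z^4.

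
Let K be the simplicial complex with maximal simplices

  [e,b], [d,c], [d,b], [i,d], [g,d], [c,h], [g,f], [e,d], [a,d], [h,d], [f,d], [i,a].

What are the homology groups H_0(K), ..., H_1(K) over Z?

H_0 ≅ Z,  H_1 ≅ Z^4.

We work with the vertex ordering a < b < c < d < e < f < g < h < i. The simplices of K, each written with vertices in increasing order, are:

  0-simplices (9): a, b, c, d, e, f, g, h, i
  1-simplices (12): ad, ai, bd, be, cd, ch, de, df, dg, dh, di, fg

Hence C_0 ≅ Z^9, C_1 ≅ Z^12.

Boundary ∂_1: C_1 → C_0 maps an edge to its endpoints' difference, ∂[p,q] = q − p.
The 9×12 boundary matrix has rank 8 and Smith normal form diag(1,1,1,1,1,1,1,1).

Now H_k = ker ∂_k / im ∂_{k+1}, so:

  H_0: rank C_0 − rank ∂_1 = 9 − 8 = 1, and the invariant factors of ∂_1 are all 1, so H_0 ≅ Z.
  H_1: rank ker ∂_1 − rank ∂_2 = (12 − 8) − 0 = 4, and there is no ∂_2, so H_1 ≅ Z^4.

As a check, the Euler characteristic is 9 − 12 = -3, which agrees with 1 − 4 = -3.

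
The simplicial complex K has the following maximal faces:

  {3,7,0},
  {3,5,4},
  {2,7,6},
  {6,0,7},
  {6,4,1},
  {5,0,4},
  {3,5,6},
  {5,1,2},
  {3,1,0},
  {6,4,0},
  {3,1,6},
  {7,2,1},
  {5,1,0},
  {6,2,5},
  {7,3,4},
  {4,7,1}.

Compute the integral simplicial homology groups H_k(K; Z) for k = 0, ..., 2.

H_0 ≅ Z,  H_1 ≅ Z^2,  H_2 ≅ Z.

We work with the vertex ordering 0 < 1 < 2 < 3 < 4 < 5 < 6 < 7. The simplices of K, each written with vertices in increasing order, are:

  0-simplices (8): [0], [1], [2], [3], [4], [5], [6], [7]
  1-simplices (24): (24 of them)
  2-simplices (16): [0,1,3], [0,1,5], [0,3,7], [0,4,5], [0,4,6], [0,6,7], [1,2,5], [1,2,7], [1,3,6], [1,4,6], [1,4,7], [2,5,6], [2,6,7], [3,4,5], [3,4,7], [3,5,6]

so the chain groups are C_0 ≅ Z^8, C_1 ≅ Z^24, C_2 ≅ Z^16.

The boundary map ∂_1: C_1 → C_0 maps an edge to its endpoints' difference, ∂[p,q] = q − p.
As a 8×24 matrix over Z this has rank 7, with invariant factors (1,1,1,1,1,1,1).

Boundary ∂_2: C_2 → C_1 maps a triangle to the signed sum of its edges. For instance
  ∂[1,3,6] = [3,6] − [1,6] + [1,3],
  ∂[0,4,5] = [4,5] − [0,5] + [0,4].
The 24×16 boundary matrix has rank 15 and Smith normal form diag(1,1,1,1,1,1,1,1,1,1,1,1,1,1,1).

Computing H_k = (kernel of ∂_k) / (image of ∂_{k+1}):

  H_0: rank C_0 − rank ∂_1 = 8 − 7 = 1, and the invariant factors of ∂_1 are all 1, so H_0 ≅ Z.
  H_1: rank ker ∂_1 − rank ∂_2 = (24 − 7) − 15 = 2, and the invariant factors of ∂_2 are all 1, so H_1 ≅ Z^2.
  H_2: rank ker ∂_2 − rank ∂_3 = (16 − 15) − 0 = 1, and there is no ∂_3, so H_2 ≅ Z.

As a check, the Euler characteristic is 8 − 24 + 16 = 0, which agrees with 1 − 2 + 1 = 0.
(K is a triangulation of the torus T^2.)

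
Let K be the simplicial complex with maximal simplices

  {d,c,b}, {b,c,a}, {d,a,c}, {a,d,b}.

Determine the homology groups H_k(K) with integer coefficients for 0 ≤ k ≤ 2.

H_0 = Z,  H_1 = 0,  H_2 = Z.

Fix the vertex order a < b < c < d and write every simplex with vertices in increasing order. Then dim K = 2 and the simplices of K are:

  0-simplices (4): a, b, c, d
  1-simplices (6): ab, ac, ad, bc, bd, cd
  2-simplices (4): abc, abd, acd, bcd

Hence C_0 ≅ Z^4, C_1 ≅ Z^6, C_2 ≅ Z^4.

Boundary ∂_1: C_1 → C_0 maps an edge to its endpoints' difference, ∂[p,q] = q − p. For instance
  ∂ad = d − a.
The resulting 4×6 matrix has rank 3, and its Smith normal form has invariant factors (1,1,1).

The boundary map ∂_2: C_2 → C_1 maps a triangle to the signed sum of its edges. For instance
  ∂acd = cd − ad + ac,
  ∂bcd = cd − bd + bc.
The 6×4 boundary matrix has rank 3 and Smith normal form diag(1,1,1).

From H_k ≅ ker(∂_k) / im(∂_{k+1}) we obtain:

  H_0: rank C_0 − rank ∂_1 = 4 − 3 = 1, and the invariant factors of ∂_1 are all 1, so H_0 ≅ Z.
  H_1: rank ker ∂_1 − rank ∂_2 = (6 − 3) − 3 = 0, and the invariant factors of ∂_2 are all 1, so H_1 ≅ 0.
  H_2: rank ker ∂_2 − rank ∂_3 = (4 − 3) − 0 = 1, and there is no ∂_3, so H_2 ≅ Z.

(K is a triangulation of the 2-sphere S^2.)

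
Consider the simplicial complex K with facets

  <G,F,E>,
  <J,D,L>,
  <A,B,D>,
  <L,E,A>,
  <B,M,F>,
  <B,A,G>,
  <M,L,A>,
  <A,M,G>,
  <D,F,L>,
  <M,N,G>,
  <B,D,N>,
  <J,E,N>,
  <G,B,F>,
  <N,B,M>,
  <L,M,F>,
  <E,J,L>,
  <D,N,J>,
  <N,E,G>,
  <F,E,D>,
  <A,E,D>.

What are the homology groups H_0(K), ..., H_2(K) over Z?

H_0 ≅ Z,  H_1 ≅ Z × Z/2,  H_2 = 0.

Order the vertices as A < B < D < E < F < G < J < L < M < N. Listing each simplex with vertices in this order, K has dimension 2 with simplices:

  0-simplices (10): A, B, D, E, F, G, J, L, M, N
  1-simplices (30): AB, AD, AE, AG, AL, AM, BD, BF, BG, BM, BN, DE, DF, DJ, DL, DN, EF, EG, EJ, EL, EN, FG, FL, FM, GM, GN, JL, JN, LM, MN
  2-simplices (20): ABD, ABG, ADE, AEL, AGM, ALM, BDN, BFG, BFM, BMN, DEF, DFL, DJL, DJN, EFG, EGN, EJL, EJN, FLM, GMN

Hence C_0 ≅ Z^10, C_1 ≅ Z^30, C_2 ≅ Z^20.

The boundary map ∂_1: C_1 → C_0 is given by ∂[p,q] = [q] − [p]. For instance
  ∂DE = E − D.
The 10×30 boundary matrix has rank 9 and Smith normal form diag(1,1,1,1,1,1,1,1,1).

The boundary map ∂_2: C_2 → C_1 acts by ∂[p,q,r] = [q,r] − [p,r] + [p,q]. For instance
  ∂ADE = DE − AE + AD,
  ∂EJN = JN − EN + EJ.
The 30×20 boundary matrix has rank 20 and Smith normal form diag(1,1,1,1,1,1,1,1,1,1,1,1,1,1,1,1,1,1,1,2).

From H_k ≅ ker(∂_k) / im(∂_{k+1}) we obtain:

  H_0: rank C_0 − rank ∂_1 = 10 − 9 = 1, and the invariant factors of ∂_1 are all 1, so H_0 = Z.
  H_1: rank ker ∂_1 − rank ∂_2 = (30 − 9) − 20 = 1, and ∂_2 has invariant factor 2 > 1, so H_1 = Z × Z/2.
  H_2: rank ker ∂_2 − rank ∂_3 = (20 − 20) − 0 = 0, and there is no ∂_3, so H_2 = 0.

As a check, the Euler characteristic is 10 − 30 + 20 = 0, which agrees with 1 − 1 + 0 = 0.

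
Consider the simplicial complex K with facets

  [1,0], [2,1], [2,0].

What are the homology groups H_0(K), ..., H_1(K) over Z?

H_0 = Z,  H_1 = Z.

We work with the vertex ordering 0 < 1 < 2. The simplices of K, each written with vertices in increasing order, are:

  0-simplices (3): [0], [1], [2]
  1-simplices (3): [0,1], [0,2], [1,2]

giving chain groups C_0 ≅ Z^3, C_1 ≅ Z^3.

The boundary map ∂_1: C_1 → C_0 is given by ∂[p,q] = [q] − [p]. For instance
  ∂[0,2] = [2] − [0].
As a 3×3 matrix over Z this has rank 2, with invariant factors (1,1).

Computing H_k = (kernel of ∂_k) / (image of ∂_{k+1}):

  H_0: rank C_0 − rank ∂_1 = 3 − 2 = 1, and the invariant factors of ∂_1 are all 1, so H_0 ≅ Z.
  H_1: rank ker ∂_1 − rank ∂_2 = (3 − 2) − 0 = 1, and there is no ∂_2, so H_1 ≅ Z.

As a check, the Euler characteristic is 3 − 3 = 0, which agrees with 1 − 1 = 0.
(K is a triangulation of the circle S^1.)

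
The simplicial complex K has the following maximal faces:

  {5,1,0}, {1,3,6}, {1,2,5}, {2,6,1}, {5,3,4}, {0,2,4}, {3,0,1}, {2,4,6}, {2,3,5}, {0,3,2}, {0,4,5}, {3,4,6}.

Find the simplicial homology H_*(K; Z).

Take the total order 0 < 1 < 2 < 3 < 4 < 5 < 6 on the vertex set. Then K (dimension 2) consists of the simplices:

  0-simplices (7): [0], [1], [2], [3], [4], [5], [6]
  1-simplices (18): [0,1], [0,2], [0,3], [0,4], [0,5], [1,2], [1,3], [1,5], [1,6], [2,3], [2,4], [2,5], [2,6], [3,4], [3,5], [3,6], [4,5], [4,6]
  2-simplices (12): [0,1,3], [0,1,5], [0,2,3], [0,2,4], [0,4,5], [1,2,5], [1,2,6], [1,3,6], [2,3,5], [2,4,6], [3,4,5], [3,4,6]

Hence C_0 ≅ Z^7, C_1 ≅ Z^18, C_2 ≅ Z^12.

Boundary ∂_1: C_1 → C_0 is given by ∂[p,q] = [q] − [p]. For instance
  ∂[4,5] = [5] − [4].
As a 7×18 matrix over Z this has rank 6, with invariant factors (1,1,1,1,1,1).

∂_2: C_2 → C_1 sends each 2-simplex [p,q,r] to [q,r] − [p,r] + [p,q]. For instance
  ∂[0,1,3] = [1,3] − [0,3] + [0,1],
  ∂[3,4,6] = [4,6] − [3,6] + [3,4].
The 18×12 boundary matrix has rank 12 and Smith normal form diag(1,1,1,1,1,1,1,1,1,1,1,2).

From H_k ≅ ker(∂_k) / im(∂_{k+1}) we obtain:

  H_0: rank C_0 − rank ∂_1 = 7 − 6 = 1, and the invariant factors of ∂_1 are all 1, so H_0 ≅ Z.
  H_1: rank ker ∂_1 − rank ∂_2 = (18 − 6) − 12 = 0, and ∂_2 has invariant factor 2 > 1, so H_1 ≅ Z/2.
  H_2: rank ker ∂_2 − rank ∂_3 = (12 − 12) − 0 = 0, and there is no ∂_3, so H_2 ≅ 0.

As a check, the Euler characteristic is 7 − 18 + 12 = 1, which agrees with 1 − 0 + 0 = 1.

H_0 = Z,  H_1 = Z/2,  H_2 = 0.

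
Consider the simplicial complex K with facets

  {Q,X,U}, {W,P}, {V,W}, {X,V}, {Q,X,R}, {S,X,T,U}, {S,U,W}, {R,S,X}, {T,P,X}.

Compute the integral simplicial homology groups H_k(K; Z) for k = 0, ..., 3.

Order the vertices as P < Q < R < S < T < U < V < W < X. Listing each simplex with vertices in this order, K has dimension 3 with simplices:

  0-simplices (9): P, Q, R, S, T, U, V, W, X
  1-simplices (18): PT, PW, PX, QR, QU, QX, RS, RX, ST, SU, SW, SX, TU, TX, UW, UX, VW, VX
  2-simplices (9): PTX, QRX, QUX, RSX, STU, STX, SUW, SUX, TUX
  3-simplices (1): STUX

giving chain groups C_0 ≅ Z^9, C_1 ≅ Z^18, C_2 ≅ Z^9, C_3 ≅ Z^1.

The boundary map ∂_1: C_1 → C_0 sends each edge [p,q] (with p < q) to q − p. For instance
  ∂QR = R − Q.
The resulting 9×18 matrix has rank 8, and its Smith normal form has invariant factors (1,1,1,1,1,1,1,1).

∂_2: C_2 → C_1 sends each 2-simplex [p,q,r] to [q,r] − [p,r] + [p,q]. For instance
  ∂STX = TX − SX + ST,
  ∂QRX = RX − QX + QR.
The 18×9 boundary matrix has rank 8 and Smith normal form diag(1,1,1,1,1,1,1,1).

∂_3: C_3 → C_2 sends each 3-simplex σ to the alternating sum Σ_i (−1)^i (σ with its i-th vertex removed). For instance
  ∂STUX = TUX − SUX + STX − STU.
This gives a 9×1 integer matrix of rank 1; reducing to Smith normal form yields diagonal entries (1).

Reading off H_k = ker ∂_k / im ∂_{k+1}:

  H_0: rank C_0 − rank ∂_1 = 9 − 8 = 1, and the invariant factors of ∂_1 are all 1, so H_0 = Z.
  H_1: rank ker ∂_1 − rank ∂_2 = (18 − 8) − 8 = 2, and the invariant factors of ∂_2 are all 1, so H_1 = Z^2.
  H_2: rank ker ∂_2 − rank ∂_3 = (9 − 8) − 1 = 0, and the invariant factors of ∂_3 are all 1, so H_2 = 0.
  H_3: rank ker ∂_3 − rank ∂_4 = (1 − 1) − 0 = 0, and there is no ∂_4, so H_3 = 0.

H_0 = Z,  H_1 = Z^2,  H_2 = 0,  H_3 = 0.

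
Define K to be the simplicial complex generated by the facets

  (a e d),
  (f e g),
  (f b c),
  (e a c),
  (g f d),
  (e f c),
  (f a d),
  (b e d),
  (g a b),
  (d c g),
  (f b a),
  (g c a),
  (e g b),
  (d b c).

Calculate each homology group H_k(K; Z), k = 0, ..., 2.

K has 7 vertices, 21 edges, 14 triangles.
rank ∂_0 = 0, rank ∂_1 = 6 ⇒ b_0 = 7 − 0 − 6 = 1; all invariant factors of ∂_1 are 1 so no torsion. So H_0 = Z.
rank ∂_1 = 6, rank ∂_2 = 13 ⇒ b_1 = 21 − 6 − 13 = 2; all invariant factors of ∂_2 are 1 so no torsion. So H_1 = Z^2.
rank ∂_2 = 13, rank ∂_3 = 0 ⇒ b_2 = 14 − 13 − 0 = 1. So H_2 = Z.

H_0 = Z,  H_1 = Z^2,  H_2 = Z.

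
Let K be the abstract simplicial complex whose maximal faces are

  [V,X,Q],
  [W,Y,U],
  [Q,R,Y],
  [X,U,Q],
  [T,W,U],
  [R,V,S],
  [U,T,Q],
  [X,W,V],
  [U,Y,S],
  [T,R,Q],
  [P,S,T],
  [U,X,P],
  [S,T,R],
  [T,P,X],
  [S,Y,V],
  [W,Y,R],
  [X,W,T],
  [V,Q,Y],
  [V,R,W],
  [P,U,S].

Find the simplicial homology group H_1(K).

Fix the vertex order P < Q < R < S < T < U < V < W < X < Y and write every simplex with vertices in increasing order. Then dim K = 2 and the simplices of K are:

  0-simplices (10): P, Q, R, S, T, U, V, W, X, Y
  1-simplices (30): PS, PT, PU, PX, QR, QT, QU, QV, QX, QY, RS, RT, RV, RW, RY, ST, SU, SV, SY, TU, TW, TX, UW, UX, UY, VW, VX, VY, WX, WY
  2-simplices (20): PST, PSU, PTX, PUX, QRT, QRY, QTU, QUX, QVX, QVY, RST, RSV, RVW, RWY, SUY, SVY, TUW, TWX, UWY, VWX

giving chain groups C_0 ≅ Z^10, C_1 ≅ Z^30, C_2 ≅ Z^20.

Boundary ∂_1: C_1 → C_0 is given by ∂[p,q] = [q] − [p]. For instance
  ∂RV = V − R.
The resulting 10×30 matrix has rank 9, and its Smith normal form has invariant factors (1,1,1,1,1,1,1,1,1).

Boundary ∂_2: C_2 → C_1 sends each 2-simplex [p,q,r] to [q,r] − [p,r] + [p,q]. For instance
  ∂PUX = UX − PX + PU,
  ∂RVW = VW − RW + RV.
As a 30×20 matrix over Z this has rank 20, with invariant factors (1,1,1,1,1,1,1,1,1,1,1,1,1,1,1,1,1,1,1,2).

Computing H_k = (kernel of ∂_k) / (image of ∂_{k+1}):

  H_1: rank ker ∂_1 − rank ∂_2 = (30 − 9) − 20 = 1, and ∂_2 has invariant factor 2 > 1, so H_1 = Z ⊕ Z/2Z.

(K is a triangulation of the Klein bottle.)

H_1 = Z ⊕ Z/2Z.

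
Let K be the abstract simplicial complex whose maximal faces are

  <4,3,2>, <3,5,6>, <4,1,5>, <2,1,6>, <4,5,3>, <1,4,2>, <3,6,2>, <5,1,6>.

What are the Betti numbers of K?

b_0 = 1, b_1 = 0, b_2 = 1.

Order the vertices as 1 < 2 < 3 < 4 < 5 < 6. Listing each simplex with vertices in this order, K has dimension 2 with simplices:

  0-simplices (6): [1], [2], [3], [4], [5], [6]
  1-simplices (12): [1,2], [1,4], [1,5], [1,6], [2,3], [2,4], [2,6], [3,4], [3,5], [3,6], [4,5], [5,6]
  2-simplices (8): [1,2,4], [1,2,6], [1,4,5], [1,5,6], [2,3,4], [2,3,6], [3,4,5], [3,5,6]

Hence C_0 ≅ Z^6, C_1 ≅ Z^12, C_2 ≅ Z^8.

The boundary map ∂_1: C_1 → C_0 sends each edge [p,q] (with p < q) to q − p.
This gives a 6×12 integer matrix of rank 5; reducing to Smith normal form yields diagonal entries (1,1,1,1,1).

∂_2: C_2 → C_1 sends each 2-simplex [p,q,r] to [q,r] − [p,r] + [p,q]. For instance
  ∂[2,3,6] = [3,6] − [2,6] + [2,3],
  ∂[1,4,5] = [4,5] − [1,5] + [1,4].
The resulting 12×8 matrix has rank 7, and its Smith normal form has invariant factors (1,1,1,1,1,1,1).

Reading off H_k = ker ∂_k / im ∂_{k+1}:

  H_0: rank C_0 − rank ∂_1 = 6 − 5 = 1, and the invariant factors of ∂_1 are all 1, so H_0 = Z.
  H_1: rank ker ∂_1 − rank ∂_2 = (12 − 5) − 7 = 0, and the invariant factors of ∂_2 are all 1, so H_1 = 0.
  H_2: rank ker ∂_2 − rank ∂_3 = (8 − 7) − 0 = 1, and there is no ∂_3, so H_2 = Z.

Hence the Betti numbers are b_0 = 1, b_1 = 0, b_2 = 1.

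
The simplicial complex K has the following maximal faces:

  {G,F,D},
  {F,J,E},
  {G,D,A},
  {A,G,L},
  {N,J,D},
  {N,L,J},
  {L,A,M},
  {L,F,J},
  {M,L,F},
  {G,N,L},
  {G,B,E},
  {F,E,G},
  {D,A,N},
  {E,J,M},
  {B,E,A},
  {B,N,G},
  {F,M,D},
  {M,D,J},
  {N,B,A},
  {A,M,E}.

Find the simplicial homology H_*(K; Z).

Take the total order A < B < D < E < F < G < J < L < M < N on the vertex set. Then K (dimension 2) consists of the simplices:

  0-simplices (10): A, B, D, E, F, G, J, L, M, N
  1-simplices (30): AB, AD, AE, AG, AL, AM, AN, BE, BG, BN, DF, DG, DJ, DM, DN, EF, EG, EJ, EM, FG, FJ, FL, FM, GL, GN, JL, JM, JN, LM, LN
  2-simplices (20): ABE, ABN, ADG, ADN, AEM, AGL, ALM, BEG, BGN, DFG, DFM, DJM, DJN, EFG, EFJ, EJM, FJL, FLM, GLN, JLN

giving chain groups C_0 ≅ Z^10, C_1 ≅ Z^30, C_2 ≅ Z^20.

Boundary ∂_1: C_1 → C_0 is given by ∂[p,q] = [q] − [p]. For instance
  ∂DN = N − D.
As a 10×30 matrix over Z this has rank 9, with invariant factors (1,1,1,1,1,1,1,1,1).

∂_2: C_2 → C_1 maps a triangle to the signed sum of its edges. For instance
  ∂BGN = GN − BN + BG,
  ∂AGL = GL − AL + AG.
As a 30×20 matrix over Z this has rank 20, with invariant factors (1,1,1,1,1,1,1,1,1,1,1,1,1,1,1,1,1,1,1,2).

Reading off H_k = ker ∂_k / im ∂_{k+1}:

  H_0: rank C_0 − rank ∂_1 = 10 − 9 = 1, and the invariant factors of ∂_1 are all 1, so H_0 = Z.
  H_1: rank ker ∂_1 − rank ∂_2 = (30 − 9) − 20 = 1, and ∂_2 has invariant factor 2 > 1, so H_1 = Z ⊕ Z_2.
  H_2: rank ker ∂_2 − rank ∂_3 = (20 − 20) − 0 = 0, and there is no ∂_3, so H_2 = 0.

H_0 = Z,  H_1 = Z ⊕ Z_2,  H_2 = 0.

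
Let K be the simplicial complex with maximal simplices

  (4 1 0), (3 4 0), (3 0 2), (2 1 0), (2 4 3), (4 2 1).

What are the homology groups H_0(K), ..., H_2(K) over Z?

Fix the vertex order 0 < 1 < 2 < 3 < 4 and write every simplex with vertices in increasing order. Then dim K = 2 and the simplices of K are:

  0-simplices (5): [0], [1], [2], [3], [4]
  1-simplices (9): [0,1], [0,2], [0,3], [0,4], [1,2], [1,4], [2,3], [2,4], [3,4]
  2-simplices (6): [0,1,2], [0,1,4], [0,2,3], [0,3,4], [1,2,4], [2,3,4]

Hence C_0 ≅ Z^5, C_1 ≅ Z^9, C_2 ≅ Z^6.

∂_1: C_1 → C_0 is given by ∂[p,q] = [q] − [p]. For instance
  ∂[1,2] = [2] − [1].
The resulting 5×9 matrix has rank 4, and its Smith normal form has invariant factors (1,1,1,1).

Boundary ∂_2: C_2 → C_1 sends each 2-simplex [p,q,r] to [q,r] − [p,r] + [p,q]. For instance
  ∂[1,2,4] = [2,4] − [1,4] + [1,2],
  ∂[0,1,2] = [1,2] − [0,2] + [0,1].
As a 9×6 matrix over Z this has rank 5, with invariant factors (1,1,1,1,1).

Reading off H_k = ker ∂_k / im ∂_{k+1}:

  H_0: rank C_0 − rank ∂_1 = 5 − 4 = 1, and the invariant factors of ∂_1 are all 1, so H_0 ≅ Z.
  H_1: rank ker ∂_1 − rank ∂_2 = (9 − 4) − 5 = 0, and the invariant factors of ∂_2 are all 1, so H_1 ≅ 0.
  H_2: rank ker ∂_2 − rank ∂_3 = (6 − 5) − 0 = 1, and there is no ∂_3, so H_2 ≅ Z.

As a check, the Euler characteristic is 5 − 9 + 6 = 2, which agrees with 1 − 0 + 1 = 2.
(K is a triangulation of the 2-sphere S^2.)

H_0 ≅ Z,  H_1 = 0,  H_2 ≅ Z.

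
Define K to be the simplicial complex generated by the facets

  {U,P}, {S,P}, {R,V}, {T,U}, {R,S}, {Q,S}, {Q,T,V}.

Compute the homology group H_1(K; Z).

H_1 ≅ Z^2.

K has 7 vertices, 9 edges, 1 triangle.
rank ∂_1 = 6, rank ∂_2 = 1 ⇒ b_1 = 9 − 6 − 1 = 2; all invariant factors of ∂_2 are 1 so no torsion. So H_1 = Z^2.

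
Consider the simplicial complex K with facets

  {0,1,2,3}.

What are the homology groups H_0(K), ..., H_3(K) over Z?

H_0 ≅ Z,  H_1 = 0,  H_2 = 0,  H_3 = 0.

We work with the vertex ordering 0 < 1 < 2 < 3. The simplices of K, each written with vertices in increasing order, are:

  0-simplices (4): [0], [1], [2], [3]
  1-simplices (6): [0,1], [0,2], [0,3], [1,2], [1,3], [2,3]
  2-simplices (4): [0,1,2], [0,1,3], [0,2,3], [1,2,3]
  3-simplices (1): [0,1,2,3]

giving chain groups C_0 ≅ Z^4, C_1 ≅ Z^6, C_2 ≅ Z^4, C_3 ≅ Z^1.

The boundary map ∂_1: C_1 → C_0 is given by ∂[p,q] = [q] − [p]. For instance
  ∂[0,2] = [2] − [0].
The 4×6 boundary matrix has rank 3 and Smith normal form diag(1,1,1).

∂_2: C_2 → C_1 acts by ∂[p,q,r] = [q,r] − [p,r] + [p,q]. For instance
  ∂[0,1,2] = [1,2] − [0,2] + [0,1],
  ∂[0,2,3] = [2,3] − [0,3] + [0,2].
This gives a 6×4 integer matrix of rank 3; reducing to Smith normal form yields diagonal entries (1,1,1).

The boundary map ∂_3: C_3 → C_2 sends each 3-simplex σ to the alternating sum Σ_i (−1)^i (σ with its i-th vertex removed). For instance
  ∂[0,1,2,3] = [1,2,3] − [0,2,3] + [0,1,3] − [0,1,2].
The resulting 4×1 matrix has rank 1, and its Smith normal form has invariant factors (1).

Now H_k = ker ∂_k / im ∂_{k+1}, so:

  H_0: rank C_0 − rank ∂_1 = 4 − 3 = 1, and the invariant factors of ∂_1 are all 1, so H_0 ≅ Z.
  H_1: rank ker ∂_1 − rank ∂_2 = (6 − 3) − 3 = 0, and the invariant factors of ∂_2 are all 1, so H_1 ≅ 0.
  H_2: rank ker ∂_2 − rank ∂_3 = (4 − 3) − 1 = 0, and the invariant factors of ∂_3 are all 1, so H_2 ≅ 0.
  H_3: rank ker ∂_3 − rank ∂_4 = (1 − 1) − 0 = 0, and there is no ∂_4, so H_3 ≅ 0.

(K is a triangulation of the 3-simplex.)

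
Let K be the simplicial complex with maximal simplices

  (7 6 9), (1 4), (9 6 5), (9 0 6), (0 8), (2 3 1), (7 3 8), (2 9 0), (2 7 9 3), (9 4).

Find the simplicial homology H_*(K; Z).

Fix the vertex order 0 < 1 < 2 < 3 < 4 < 5 < 6 < 7 < 8 < 9 and write every simplex with vertices in increasing order. Then dim K = 3 and the simplices of K are:

  0-simplices (10): [0], [1], [2], [3], [4], [5], [6], [7], [8], [9]
  1-simplices (20): [0,2], [0,6], [0,8], [0,9], [1,2], [1,3], [1,4], [2,3], [2,7], [2,9], [3,7], [3,8], [3,9], [4,9], [5,6], [5,9], [6,7], [6,9], [7,8], [7,9]
  2-simplices (10): [0,2,9], [0,6,9], [1,2,3], [2,3,7], [2,3,9], [2,7,9], [3,7,8], [3,7,9], [5,6,9], [6,7,9]
  3-simplices (1): [2,3,7,9]

giving chain groups C_0 ≅ Z^10, C_1 ≅ Z^20, C_2 ≅ Z^10, C_3 ≅ Z^1.

∂_1: C_1 → C_0 is given by ∂[p,q] = [q] − [p].
This gives a 10×20 integer matrix of rank 9; reducing to Smith normal form yields diagonal entries (1,1,1,1,1,1,1,1,1).

∂_2: C_2 → C_1 acts by ∂[p,q,r] = [q,r] − [p,r] + [p,q]. For instance
  ∂[3,7,9] = [7,9] − [3,9] + [3,7],
  ∂[2,3,7] = [3,7] − [2,7] + [2,3].
The 20×10 boundary matrix has rank 9 and Smith normal form diag(1,1,1,1,1,1,1,1,1).

∂_3: C_3 → C_2 sends each 3-simplex σ to the alternating sum Σ_i (−1)^i (σ with its i-th vertex removed). For instance
  ∂[2,3,7,9] = [3,7,9] − [2,7,9] + [2,3,9] − [2,3,7].
The 10×1 boundary matrix has rank 1 and Smith normal form diag(1).

Reading off H_k = ker ∂_k / im ∂_{k+1}:

  H_0: rank C_0 − rank ∂_1 = 10 − 9 = 1, and the invariant factors of ∂_1 are all 1, so H_0 = Z.
  H_1: rank ker ∂_1 − rank ∂_2 = (20 − 9) − 9 = 2, and the invariant factors of ∂_2 are all 1, so H_1 = Z^2.
  H_2: rank ker ∂_2 − rank ∂_3 = (10 − 9) − 1 = 0, and the invariant factors of ∂_3 are all 1, so H_2 = 0.
  H_3: rank ker ∂_3 − rank ∂_4 = (1 − 1) − 0 = 0, and there is no ∂_4, so H_3 = 0.

As a check, the Euler characteristic is 10 − 20 + 10 − 1 = -1, which agrees with 1 − 2 + 0 − 0 = -1.

H_0 = Z,  H_1 = Z^2,  H_2 = 0,  H_3 = 0.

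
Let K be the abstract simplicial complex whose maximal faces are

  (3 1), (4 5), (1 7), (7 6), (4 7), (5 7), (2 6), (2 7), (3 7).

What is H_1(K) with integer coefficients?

K has 7 vertices, 9 edges.
rank ∂_1 = 6, rank ∂_2 = 0 ⇒ b_1 = 9 − 6 − 0 = 3. So H_1 ≅ Z^3.

H_1 ≅ Z^3.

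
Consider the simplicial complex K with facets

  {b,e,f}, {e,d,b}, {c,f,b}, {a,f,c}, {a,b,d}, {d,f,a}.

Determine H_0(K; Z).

H_0 = Z.

Fix the vertex order a < b < c < d < e < f and write every simplex with vertices in increasing order. Then dim K = 2 and the simplices of K are:

  0-simplices (6): a, b, c, d, e, f
  1-simplices (12): ab, ac, ad, af, bc, bd, be, bf, cf, de, df, ef
  2-simplices (6): abd, acf, adf, bcf, bde, bef

Hence C_0 ≅ Z^6, C_1 ≅ Z^12, C_2 ≅ Z^6.

Boundary ∂_1: C_1 → C_0 maps an edge to its endpoints' difference, ∂[p,q] = q − p.
As a 6×12 matrix over Z this has rank 5, with invariant factors (1,1,1,1,1).

The boundary map ∂_2: C_2 → C_1 maps a triangle to the signed sum of its edges. For instance
  ∂abd = bd − ad + ab,
  ∂acf = cf − af + ac.
This gives a 12×6 integer matrix of rank 6; reducing to Smith normal form yields diagonal entries (1,1,1,1,1,1).

Computing H_k = (kernel of ∂_k) / (image of ∂_{k+1}):

  H_0: rank C_0 − rank ∂_1 = 6 − 5 = 1, and the invariant factors of ∂_1 are all 1, so H_0 = Z.

(K is a triangulation of the cylinder S^1 x I.)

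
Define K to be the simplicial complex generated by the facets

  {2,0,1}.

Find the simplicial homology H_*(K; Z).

Order the vertices as 0 < 1 < 2. Listing each simplex with vertices in this order, K has dimension 2 with simplices:

  0-simplices (3): [0], [1], [2]
  1-simplices (3): [0,1], [0,2], [1,2]
  2-simplices (1): [0,1,2]

Hence C_0 ≅ Z^3, C_1 ≅ Z^3, C_2 ≅ Z^1.

Boundary ∂_1: C_1 → C_0 sends each edge [p,q] (with p < q) to q − p.
This gives a 3×3 integer matrix of rank 2; reducing to Smith normal form yields diagonal entries (1,1).

∂_2: C_2 → C_1 acts by ∂[p,q,r] = [q,r] − [p,r] + [p,q]. For instance
  ∂[0,1,2] = [1,2] − [0,2] + [0,1].
This gives a 3×1 integer matrix of rank 1; reducing to Smith normal form yields diagonal entries (1).

Reading off H_k = ker ∂_k / im ∂_{k+1}:

  H_0: rank C_0 − rank ∂_1 = 3 − 2 = 1, and the invariant factors of ∂_1 are all 1, so H_0 ≅ Z.
  H_1: rank ker ∂_1 − rank ∂_2 = (3 − 2) − 1 = 0, and the invariant factors of ∂_2 are all 1, so H_1 ≅ 0.
  H_2: rank ker ∂_2 − rank ∂_3 = (1 − 1) − 0 = 0, and there is no ∂_3, so H_2 ≅ 0.

H_0 ≅ Z,  H_1 = 0,  H_2 = 0.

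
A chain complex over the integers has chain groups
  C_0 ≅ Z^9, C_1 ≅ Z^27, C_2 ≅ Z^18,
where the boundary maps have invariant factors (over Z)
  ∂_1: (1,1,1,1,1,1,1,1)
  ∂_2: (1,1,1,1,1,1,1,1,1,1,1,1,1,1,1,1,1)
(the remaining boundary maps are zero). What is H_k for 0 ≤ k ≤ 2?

H_0 = Z,  H_1 = Z^2,  H_2 = Z.

H_0: b_0 = 9 − 0 − 8 = 1; torsion from ∂_1 factors > 1: none. So H_0 = Z.
H_1: b_1 = 27 − 8 − 17 = 2; torsion from ∂_2 factors > 1: none. So H_1 = Z^2.
H_2: b_2 = 18 − 17 − 0 = 1; torsion from ∂_3 factors > 1: none. So H_2 = Z.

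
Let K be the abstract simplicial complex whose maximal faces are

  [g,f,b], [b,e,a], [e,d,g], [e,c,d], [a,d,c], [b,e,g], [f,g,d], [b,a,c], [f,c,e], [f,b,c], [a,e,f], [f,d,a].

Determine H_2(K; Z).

Fix the vertex order a < b < c < d < e < f < g and write every simplex with vertices in increasing order. Then dim K = 2 and the simplices of K are:

  0-simplices (7): a, b, c, d, e, f, g
  1-simplices (18): ab, ac, ad, ae, af, bc, be, bf, bg, cd, ce, cf, de, df, dg, ef, eg, fg
  2-simplices (12): abc, abe, acd, adf, aef, bcf, beg, bfg, cde, cef, deg, dfg

so the chain groups are C_0 ≅ Z^7, C_1 ≅ Z^18, C_2 ≅ Z^12.

∂_1: C_1 → C_0 maps an edge to its endpoints' difference, ∂[p,q] = q − p.
This gives a 7×18 integer matrix of rank 6; reducing to Smith normal form yields diagonal entries (1,1,1,1,1,1).

The boundary map ∂_2: C_2 → C_1 maps a triangle to the signed sum of its edges. For instance
  ∂bcf = cf − bf + bc,
  ∂adf = df − af + ad.
This gives a 18×12 integer matrix of rank 12; reducing to Smith normal form yields diagonal entries (1,1,1,1,1,1,1,1,1,1,1,2).

Reading off H_k = ker ∂_k / im ∂_{k+1}:

  H_2: rank ker ∂_2 − rank ∂_3 = (12 − 12) − 0 = 0, and there is no ∂_3, so H_2 ≅ 0.

(K is a triangulation of the real projective plane RP^2.)

H_2 ≅ 0.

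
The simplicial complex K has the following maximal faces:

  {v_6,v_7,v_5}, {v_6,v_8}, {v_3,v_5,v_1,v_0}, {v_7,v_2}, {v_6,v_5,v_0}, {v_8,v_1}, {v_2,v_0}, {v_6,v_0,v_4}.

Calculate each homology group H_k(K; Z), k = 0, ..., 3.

H_0 ≅ Z,  H_1 ≅ Z^2,  H_2 = 0,  H_3 = 0.

Order the vertices as v_0 < v_1 < v_2 < v_3 < v_4 < v_5 < v_6 < v_7 < v_8. Listing each simplex with vertices in this order, K has dimension 3 with simplices:

  0-simplices (9): [v_0], [v_1], [v_2], [v_3], [v_4], [v_5], [v_6], [v_7], [v_8]
  1-simplices (16): (16 of them)
  2-simplices (7): [v_0,v_1,v_3], [v_0,v_1,v_5], [v_0,v_3,v_5], [v_0,v_4,v_6], [v_0,v_5,v_6], [v_1,v_3,v_5], [v_5,v_6,v_7]
  3-simplices (1): [v_0,v_1,v_3,v_5]

giving chain groups C_0 ≅ Z^9, C_1 ≅ Z^16, C_2 ≅ Z^7, C_3 ≅ Z^1.

∂_1: C_1 → C_0 maps an edge to its endpoints' difference, ∂[p,q] = q − p. For instance
  ∂[v_6,v_8] = [v_8] − [v_6].
The resulting 9×16 matrix has rank 8, and its Smith normal form has invariant factors (1,1,1,1,1,1,1,1).

∂_2: C_2 → C_1 maps a triangle to the signed sum of its edges. For instance
  ∂[v_0,v_5,v_6] = [v_5,v_6] − [v_0,v_6] + [v_0,v_5],
  ∂[v_1,v_3,v_5] = [v_3,v_5] − [v_1,v_5] + [v_1,v_3].
This gives a 16×7 integer matrix of rank 6; reducing to Smith normal form yields diagonal entries (1,1,1,1,1,1).

Boundary ∂_3: C_3 → C_2 sends each 3-simplex σ to the alternating sum Σ_i (−1)^i (σ with its i-th vertex removed). For instance
  ∂[v_0,v_1,v_3,v_5] = [v_1,v_3,v_5] − [v_0,v_3,v_5] + [v_0,v_1,v_5] − [v_0,v_1,v_3].
The resulting 7×1 matrix has rank 1, and its Smith normal form has invariant factors (1).

From H_k ≅ ker(∂_k) / im(∂_{k+1}) we obtain:

  H_0: rank C_0 − rank ∂_1 = 9 − 8 = 1, and the invariant factors of ∂_1 are all 1, so H_0 ≅ Z.
  H_1: rank ker ∂_1 − rank ∂_2 = (16 − 8) − 6 = 2, and the invariant factors of ∂_2 are all 1, so H_1 ≅ Z^2.
  H_2: rank ker ∂_2 − rank ∂_3 = (7 − 6) − 1 = 0, and the invariant factors of ∂_3 are all 1, so H_2 ≅ 0.
  H_3: rank ker ∂_3 − rank ∂_4 = (1 − 1) − 0 = 0, and there is no ∂_4, so H_3 ≅ 0.

As a check, the Euler characteristic is 9 − 16 + 7 − 1 = -1, which agrees with 1 − 2 + 0 − 0 = -1.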